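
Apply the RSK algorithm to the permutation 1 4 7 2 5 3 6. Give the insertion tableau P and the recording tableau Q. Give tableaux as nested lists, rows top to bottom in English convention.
Insert each entry of the permutation into P by Schensted row insertion, recording in Q the position of each new cell.

Insert 1: appended to row 1. P = [[1]].
Insert 4: appended to row 1. P = [[1, 4]].
Insert 7: appended to row 1. P = [[1, 4, 7]].
Insert 2: 2 bumps 4 from row 1; 4 starts row 2. P = [[1, 2, 7], [4]].
Insert 5: 5 bumps 7 from row 1; 7 appends to row 2. P = [[1, 2, 5], [4, 7]].
Insert 3: 3 bumps 5 from row 1; 5 bumps 7 from row 2; 7 starts row 3. P = [[1, 2, 3], [4, 5], [7]].
Insert 6: appended to row 1. P = [[1, 2, 3, 6], [4, 5], [7]].

So P = [[1, 2, 3, 6], [4, 5], [7]], Q = [[1, 2, 3, 7], [4, 5], [6]].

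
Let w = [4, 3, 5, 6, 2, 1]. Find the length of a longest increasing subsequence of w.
3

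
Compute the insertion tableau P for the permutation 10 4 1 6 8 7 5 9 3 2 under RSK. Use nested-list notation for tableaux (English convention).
Insert 10: appended to row 1. P = [[10]].
Insert 4: 4 bumps 10 from row 1; 10 starts row 2. P = [[4], [10]].
Insert 1: 1 bumps 4 from row 1; 4 bumps 10 from row 2; 10 starts row 3. P = [[1], [4], [10]].
Insert 6: appended to row 1. P = [[1, 6], [4], [10]].
Insert 8: appended to row 1. P = [[1, 6, 8], [4], [10]].
Insert 7: 7 bumps 8 from row 1; 8 appends to row 2. P = [[1, 6, 7], [4, 8], [10]].
Insert 5: 5 bumps 6 from row 1; 6 bumps 8 from row 2; 8 bumps 10 from row 3; 10 starts row 4. P = [[1, 5, 7], [4, 6], [8], [10]].
Insert 9: appended to row 1. P = [[1, 5, 7, 9], [4, 6], [8], [10]].
Insert 3: 3 bumps 5 from row 1; 5 bumps 6 from row 2; 6 bumps 8 from row 3; 8 bumps 10 from row 4; 10 starts row 5. P = [[1, 3, 7, 9], [4, 5], [6], [8], [10]].
Insert 2: 2 bumps 3 from row 1; 3 bumps 4 from row 2; 4 bumps 6 from row 3; 6 bumps 8 from row 4; 8 bumps 10 from row 5; 10 starts row 6. P = [[1, 2, 7, 9], [3, 5], [4], [6], [8], [10]].

So P = [[1, 2, 7, 9], [3, 5], [4], [6], [8], [10]].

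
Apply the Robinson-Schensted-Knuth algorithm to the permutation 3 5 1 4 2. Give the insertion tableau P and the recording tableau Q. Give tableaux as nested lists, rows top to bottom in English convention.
Insert each entry of the permutation into P by Schensted row insertion, recording in Q the position of each new cell.

Insert 3: appended to row 1. P = [[3]].
Insert 5: appended to row 1. P = [[3, 5]].
Insert 1: 1 bumps 3 from row 1; 3 starts row 2. P = [[1, 5], [3]].
Insert 4: 4 bumps 5 from row 1; 5 appends to row 2. P = [[1, 4], [3, 5]].
Insert 2: 2 bumps 4 from row 1; 4 bumps 5 from row 2; 5 starts row 3. P = [[1, 2], [3, 4], [5]].

So P = [[1, 2], [3, 4], [5]], Q = [[1, 2], [3, 4], [5]].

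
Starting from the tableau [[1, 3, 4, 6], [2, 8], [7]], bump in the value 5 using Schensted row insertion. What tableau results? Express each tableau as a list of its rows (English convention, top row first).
In row 1, 5 replaces 6 (the leftmost entry greater than 5); 6 is bumped to row 2. In row 2, 6 replaces 8 (the leftmost entry greater than 6); 8 is bumped to row 3. 8 is appended to row 3. The new tableau is [[1, 3, 4, 5], [2, 6], [7, 8]].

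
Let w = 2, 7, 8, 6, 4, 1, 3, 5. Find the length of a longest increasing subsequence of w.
3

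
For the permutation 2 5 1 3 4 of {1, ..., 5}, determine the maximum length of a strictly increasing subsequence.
3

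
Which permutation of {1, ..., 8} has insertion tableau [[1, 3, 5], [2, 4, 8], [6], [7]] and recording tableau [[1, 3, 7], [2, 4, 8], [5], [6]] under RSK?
Reverse the RSK construction: for i from n down to 1, find the cell of Q containing i, remove the entry at that cell from P, and reverse-bump it up through P; the value ejected from row 1 is w(i).

Step i=8: Q has 8 at row 2, column 3; remove 8 from row 2 of P and reverse-bump: 8 enters row 1 and ejects 5. So w(8) = 5. P is now [[1, 3, 8], [2, 4], [6], [7]].
Step i=7: Q has 7 at row 1, column 3; remove that cell from P, ejecting 8. So w(7) = 8. P is now [[1, 3], [2, 4], [6], [7]].
Step i=6: Q has 6 at row 4, column 1; remove 7 from row 4 of P and reverse-bump: 7 enters row 3 and ejects 6; 6 enters row 2 and ejects 4; 4 enters row 1 and ejects 3. So w(6) = 3. P is now [[1, 4], [2, 6], [7]].
Step i=5: Q has 5 at row 3, column 1; remove 7 from row 3 of P and reverse-bump: 7 enters row 2 and ejects 6; 6 enters row 1 and ejects 4. So w(5) = 4. P is now [[1, 6], [2, 7]].
Step i=4: Q has 4 at row 2, column 2; remove 7 from row 2 of P and reverse-bump: 7 enters row 1 and ejects 6. So w(4) = 6. P is now [[1, 7], [2]].
Step i=3: Q has 3 at row 1, column 2; remove that cell from P, ejecting 7. So w(3) = 7. P is now [[1], [2]].
Step i=2: Q has 2 at row 2, column 1; remove 2 from row 2 of P and reverse-bump: 2 enters row 1 and ejects 1. So w(2) = 1. P is now [[2]].
Step i=1: Q has 1 at row 1, column 1; remove that cell from P, ejecting 2. So w(1) = 2. P is now [].

So w = 2 1 7 6 4 3 8 5.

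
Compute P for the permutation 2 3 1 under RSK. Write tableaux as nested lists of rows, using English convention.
P = [[1, 3], [2]]

Insert 2: appended to row 1. P = [[2]].
Insert 3: appended to row 1. P = [[2, 3]].
Insert 1: 1 bumps 2 from row 1; 2 starts row 2. P = [[1, 3], [2]].

So P = [[1, 3], [2]].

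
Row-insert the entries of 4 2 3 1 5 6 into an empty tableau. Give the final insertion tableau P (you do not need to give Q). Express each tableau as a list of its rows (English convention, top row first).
Insert 4: appended to row 1. P = [[4]].
Insert 2: 2 bumps 4 from row 1; 4 starts row 2. P = [[2], [4]].
Insert 3: appended to row 1. P = [[2, 3], [4]].
Insert 1: 1 bumps 2 from row 1; 2 bumps 4 from row 2; 4 starts row 3. P = [[1, 3], [2], [4]].
Insert 5: appended to row 1. P = [[1, 3, 5], [2], [4]].
Insert 6: appended to row 1. P = [[1, 3, 5, 6], [2], [4]].

So P = [[1, 3, 5, 6], [2], [4]].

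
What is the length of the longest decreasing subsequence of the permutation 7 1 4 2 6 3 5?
3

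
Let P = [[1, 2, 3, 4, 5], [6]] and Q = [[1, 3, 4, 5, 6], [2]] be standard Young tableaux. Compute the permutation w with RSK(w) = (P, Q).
6 1 2 3 4 5

Reverse the RSK construction: for i from n down to 1, find the cell of Q containing i, remove the entry at that cell from P, and reverse-bump it up through P; the value ejected from row 1 is w(i).

Step i=6: Q has 6 at row 1, column 5; remove that cell from P, ejecting 5. So w(6) = 5. P is now [[1, 2, 3, 4], [6]].
Step i=5: Q has 5 at row 1, column 4; remove that cell from P, ejecting 4. So w(5) = 4. P is now [[1, 2, 3], [6]].
Step i=4: Q has 4 at row 1, column 3; remove that cell from P, ejecting 3. So w(4) = 3. P is now [[1, 2], [6]].
Step i=3: Q has 3 at row 1, column 2; remove that cell from P, ejecting 2. So w(3) = 2. P is now [[1], [6]].
Step i=2: Q has 2 at row 2, column 1; remove 6 from row 2 of P and reverse-bump: 6 enters row 1 and ejects 1. So w(2) = 1. P is now [[6]].
Step i=1: Q has 1 at row 1, column 1; remove that cell from P, ejecting 6. So w(1) = 6. P is now [].

So w = 6 1 2 3 4 5.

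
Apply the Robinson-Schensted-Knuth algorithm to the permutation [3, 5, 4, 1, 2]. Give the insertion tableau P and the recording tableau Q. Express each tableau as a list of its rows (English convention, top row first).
Insert each entry of the permutation into P by Schensted row insertion, recording in Q the position of each new cell.

Insert 3: appended to row 1. P = [[3]].
Insert 5: appended to row 1. P = [[3, 5]].
Insert 4: 4 bumps 5 from row 1; 5 starts row 2. P = [[3, 4], [5]].
Insert 1: 1 bumps 3 from row 1; 3 bumps 5 from row 2; 5 starts row 3. P = [[1, 4], [3], [5]].
Insert 2: 2 bumps 4 from row 1; 4 appends to row 2. P = [[1, 2], [3, 4], [5]].

So P = [[1, 2], [3, 4], [5]], Q = [[1, 2], [3, 5], [4]].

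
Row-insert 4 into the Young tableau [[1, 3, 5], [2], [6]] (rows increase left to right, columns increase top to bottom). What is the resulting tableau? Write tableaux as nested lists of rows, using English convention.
[[1, 3, 4], [2, 5], [6]]

In row 1, 4 replaces 5 (the leftmost entry greater than 4); 5 is bumped to row 2. 5 is appended to row 2. The new tableau is [[1, 3, 4], [2, 5], [6]].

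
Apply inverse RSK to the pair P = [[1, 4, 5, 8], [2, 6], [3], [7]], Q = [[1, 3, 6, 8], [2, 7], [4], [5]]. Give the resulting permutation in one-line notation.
7 3 4 2 1 6 5 8

Reverse RSK: for i = n, n-1, ..., 1, locate i in Q, remove the corresponding corner cell from P, and reverse-bump its entry up through P; the value ejected from row 1 is w(i).

So w = 7 3 4 2 1 6 5 8.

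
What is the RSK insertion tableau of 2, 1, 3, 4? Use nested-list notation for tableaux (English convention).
P = [[1, 3, 4], [2]]

Insert 2: appended to row 1. P = [[2]].
Insert 1: 1 bumps 2 from row 1; 2 starts row 2. P = [[1], [2]].
Insert 3: appended to row 1. P = [[1, 3], [2]].
Insert 4: appended to row 1. P = [[1, 3, 4], [2]].

So P = [[1, 3, 4], [2]].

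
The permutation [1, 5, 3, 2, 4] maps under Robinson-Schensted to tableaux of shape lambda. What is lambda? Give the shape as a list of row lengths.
Row-insert each entry into an empty tableau.

After inserting 1: P = [[1]].
After inserting 5: P = [[1, 5]].
After inserting 3: P = [[1, 3], [5]].
After inserting 2: P = [[1, 2], [3], [5]].
After inserting 4: P = [[1, 2, 4], [3], [5]].

The final insertion tableau P = [[1, 2, 4], [3], [5]] has shape [3, 1, 1].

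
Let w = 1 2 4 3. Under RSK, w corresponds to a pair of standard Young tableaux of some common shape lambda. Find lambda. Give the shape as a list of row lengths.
[3, 1]

RSK row insertion gives P = [[1, 2, 3], [4]], which has shape [3, 1].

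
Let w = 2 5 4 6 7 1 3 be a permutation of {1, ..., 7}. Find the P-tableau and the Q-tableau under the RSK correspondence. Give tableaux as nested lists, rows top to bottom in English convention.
Insert each entry of the permutation into P by Schensted row insertion, recording in Q the position of each new cell.

Insert 2: appended to row 1. P = [[2]], Q = [[1]].
Insert 5: appended to row 1. P = [[2, 5]], Q = [[1, 2]].
Insert 4: 4 bumps 5 from row 1; 5 starts row 2. P = [[2, 4], [5]], Q = [[1, 2], [3]].
Insert 6: appended to row 1. P = [[2, 4, 6], [5]], Q = [[1, 2, 4], [3]].
Insert 7: appended to row 1. P = [[2, 4, 6, 7], [5]], Q = [[1, 2, 4, 5], [3]].
Insert 1: 1 bumps 2 from row 1; 2 bumps 5 from row 2; 5 starts row 3. P = [[1, 4, 6, 7], [2], [5]], Q = [[1, 2, 4, 5], [3], [6]].
Insert 3: 3 bumps 4 from row 1; 4 appends to row 2. P = [[1, 3, 6, 7], [2, 4], [5]], Q = [[1, 2, 4, 5], [3, 7], [6]].

So P = [[1, 3, 6, 7], [2, 4], [5]], Q = [[1, 2, 4, 5], [3, 7], [6]].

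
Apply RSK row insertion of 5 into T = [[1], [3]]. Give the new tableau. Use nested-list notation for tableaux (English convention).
5 is larger than every entry of row 1, so it is appended to row 1. The new tableau is [[1, 5], [3]].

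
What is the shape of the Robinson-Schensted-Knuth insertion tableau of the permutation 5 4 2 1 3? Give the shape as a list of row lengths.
[2, 1, 1, 1]

Row-insert each entry into an empty tableau.

After inserting 5: P = [[5]].
After inserting 4: P = [[4], [5]].
After inserting 2: P = [[2], [4], [5]].
After inserting 1: P = [[1], [2], [4], [5]].
After inserting 3: P = [[1, 3], [2], [4], [5]].

The final insertion tableau P = [[1, 3], [2], [4], [5]] has shape [2, 1, 1, 1].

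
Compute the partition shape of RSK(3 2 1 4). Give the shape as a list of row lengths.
[2, 1, 1]

Row-insert each entry into an empty tableau.

After inserting 3: P = [[3]].
After inserting 2: P = [[2], [3]].
After inserting 1: P = [[1], [2], [3]].
After inserting 4: P = [[1, 4], [2], [3]].

The final insertion tableau P = [[1, 4], [2], [3]] has shape [2, 1, 1].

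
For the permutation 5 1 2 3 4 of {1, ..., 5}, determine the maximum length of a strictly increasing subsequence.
4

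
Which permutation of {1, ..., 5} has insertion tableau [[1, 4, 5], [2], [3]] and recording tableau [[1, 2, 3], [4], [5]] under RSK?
3 4 5 2 1

Reverse the RSK construction: for i from n down to 1, find the cell of Q containing i, remove the entry at that cell from P, and reverse-bump it up through P; the value ejected from row 1 is w(i).

Step i=5: Q has 5 at row 3, column 1; remove 3 from row 3 of P and reverse-bump: 3 enters row 2 and ejects 2; 2 enters row 1 and ejects 1. So w(5) = 1. P is now [[2, 4, 5], [3]].
Step i=4: Q has 4 at row 2, column 1; remove 3 from row 2 of P and reverse-bump: 3 enters row 1 and ejects 2. So w(4) = 2. P is now [[3, 4, 5]].
Step i=3: Q has 3 at row 1, column 3; remove that cell from P, ejecting 5. So w(3) = 5. P is now [[3, 4]].
Step i=2: Q has 2 at row 1, column 2; remove that cell from P, ejecting 4. So w(2) = 4. P is now [[3]].
Step i=1: Q has 1 at row 1, column 1; remove that cell from P, ejecting 3. So w(1) = 3. P is now [].

So w = 3 4 5 2 1.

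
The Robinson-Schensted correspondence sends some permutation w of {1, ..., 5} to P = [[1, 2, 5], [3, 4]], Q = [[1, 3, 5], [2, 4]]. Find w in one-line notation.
3 1 4 2 5

Reverse the RSK construction: for i from n down to 1, find the cell of Q containing i, remove the entry at that cell from P, and reverse-bump it up through P; the value ejected from row 1 is w(i).

Step i=5: Q has 5 at row 1, column 3; remove that cell from P, ejecting 5. So w(5) = 5. P is now [[1, 2], [3, 4]].
Step i=4: Q has 4 at row 2, column 2; remove 4 from row 2 of P and reverse-bump: 4 enters row 1 and ejects 2. So w(4) = 2. P is now [[1, 4], [3]].
Step i=3: Q has 3 at row 1, column 2; remove that cell from P, ejecting 4. So w(3) = 4. P is now [[1], [3]].
Step i=2: Q has 2 at row 2, column 1; remove 3 from row 2 of P and reverse-bump: 3 enters row 1 and ejects 1. So w(2) = 1. P is now [[3]].
Step i=1: Q has 1 at row 1, column 1; remove that cell from P, ejecting 3. So w(1) = 3. P is now [].

So w = 3 1 4 2 5.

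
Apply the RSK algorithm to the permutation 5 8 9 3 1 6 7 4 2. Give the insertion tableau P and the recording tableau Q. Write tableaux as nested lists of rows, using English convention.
P = [[1, 2, 7], [3, 4, 9], [5, 6], [8]], Q = [[1, 2, 3], [4, 6, 7], [5, 8], [9]]

Insert each entry of the permutation into P by Schensted row insertion, recording in Q the position of each new cell.

Insert 5: appended to row 1. P = [[5]], Q = [[1]].
Insert 8: appended to row 1. P = [[5, 8]], Q = [[1, 2]].
Insert 9: appended to row 1. P = [[5, 8, 9]], Q = [[1, 2, 3]].
Insert 3: 3 bumps 5 from row 1; 5 starts row 2. P = [[3, 8, 9], [5]], Q = [[1, 2, 3], [4]].
Insert 1: 1 bumps 3 from row 1; 3 bumps 5 from row 2; 5 starts row 3. P = [[1, 8, 9], [3], [5]], Q = [[1, 2, 3], [4], [5]].
Insert 6: 6 bumps 8 from row 1; 8 appends to row 2. P = [[1, 6, 9], [3, 8], [5]], Q = [[1, 2, 3], [4, 6], [5]].
Insert 7: 7 bumps 9 from row 1; 9 appends to row 2. P = [[1, 6, 7], [3, 8, 9], [5]], Q = [[1, 2, 3], [4, 6, 7], [5]].
Insert 4: 4 bumps 6 from row 1; 6 bumps 8 from row 2; 8 appends to row 3. P = [[1, 4, 7], [3, 6, 9], [5, 8]], Q = [[1, 2, 3], [4, 6, 7], [5, 8]].
Insert 2: 2 bumps 4 from row 1; 4 bumps 6 from row 2; 6 bumps 8 from row 3; 8 starts row 4. P = [[1, 2, 7], [3, 4, 9], [5, 6], [8]], Q = [[1, 2, 3], [4, 6, 7], [5, 8], [9]].

So P = [[1, 2, 7], [3, 4, 9], [5, 6], [8]], Q = [[1, 2, 3], [4, 6, 7], [5, 8], [9]].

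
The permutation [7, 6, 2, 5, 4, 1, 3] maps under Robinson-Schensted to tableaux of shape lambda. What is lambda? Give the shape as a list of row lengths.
RSK row insertion gives P = [[1, 3], [2, 4], [5], [6], [7]], which has shape [2, 2, 1, 1, 1].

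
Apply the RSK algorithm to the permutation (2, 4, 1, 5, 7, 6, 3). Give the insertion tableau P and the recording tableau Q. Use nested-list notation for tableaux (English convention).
Insert each entry of the permutation into P by Schensted row insertion, recording in Q the position of each new cell.

Insert 2: appended to row 1. P = [[2]].
Insert 4: appended to row 1. P = [[2, 4]].
Insert 1: 1 bumps 2 from row 1; 2 starts row 2. P = [[1, 4], [2]].
Insert 5: appended to row 1. P = [[1, 4, 5], [2]].
Insert 7: appended to row 1. P = [[1, 4, 5, 7], [2]].
Insert 6: 6 bumps 7 from row 1; 7 appends to row 2. P = [[1, 4, 5, 6], [2, 7]].
Insert 3: 3 bumps 4 from row 1; 4 bumps 7 from row 2; 7 starts row 3. P = [[1, 3, 5, 6], [2, 4], [7]].

So P = [[1, 3, 5, 6], [2, 4], [7]], Q = [[1, 2, 4, 5], [3, 6], [7]].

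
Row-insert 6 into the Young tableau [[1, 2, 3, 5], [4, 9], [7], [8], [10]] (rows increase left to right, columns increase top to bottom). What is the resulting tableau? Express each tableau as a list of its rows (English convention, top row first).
[[1, 2, 3, 5, 6], [4, 9], [7], [8], [10]]

6 is larger than every entry of row 1, so it is appended to row 1. The new tableau is [[1, 2, 3, 5, 6], [4, 9], [7], [8], [10]].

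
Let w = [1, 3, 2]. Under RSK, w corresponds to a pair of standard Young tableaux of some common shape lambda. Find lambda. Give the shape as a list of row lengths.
Row-insert each entry into an empty tableau.

After inserting 1: P = [[1]].
After inserting 3: P = [[1, 3]].
After inserting 2: P = [[1, 2], [3]].

The final insertion tableau P = [[1, 2], [3]] has shape [2, 1].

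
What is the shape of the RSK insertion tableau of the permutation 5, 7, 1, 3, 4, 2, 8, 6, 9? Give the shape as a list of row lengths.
RSK row insertion gives P = [[1, 2, 4, 6, 9], [3, 7, 8], [5]], which has shape [5, 3, 1].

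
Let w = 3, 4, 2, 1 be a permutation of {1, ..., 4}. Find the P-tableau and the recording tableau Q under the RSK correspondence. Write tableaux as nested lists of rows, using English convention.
P = [[1, 4], [2], [3]], Q = [[1, 2], [3], [4]]

Insert each entry of the permutation into P by Schensted row insertion, recording in Q the position of each new cell.

Insert 3: appended to row 1. P = [[3]].
Insert 4: appended to row 1. P = [[3, 4]].
Insert 2: 2 bumps 3 from row 1; 3 starts row 2. P = [[2, 4], [3]].
Insert 1: 1 bumps 2 from row 1; 2 bumps 3 from row 2; 3 starts row 3. P = [[1, 4], [2], [3]].

So P = [[1, 4], [2], [3]], Q = [[1, 2], [3], [4]].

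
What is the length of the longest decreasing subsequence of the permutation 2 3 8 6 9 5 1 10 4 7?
4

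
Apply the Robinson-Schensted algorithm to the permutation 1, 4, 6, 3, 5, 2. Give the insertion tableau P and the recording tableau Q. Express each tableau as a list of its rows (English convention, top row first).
P = [[1, 2, 5], [3, 6], [4]], Q = [[1, 2, 3], [4, 5], [6]]

Insert each entry of the permutation into P by Schensted row insertion, recording in Q the position of each new cell.

After inserting 1: P = [[1]].
After inserting 4: P = [[1, 4]].
After inserting 6: P = [[1, 4, 6]].
After inserting 3: P = [[1, 3, 6], [4]].
After inserting 5: P = [[1, 3, 5], [4, 6]].
After inserting 2: P = [[1, 2, 5], [3, 6], [4]].

So P = [[1, 2, 5], [3, 6], [4]], Q = [[1, 2, 3], [4, 5], [6]].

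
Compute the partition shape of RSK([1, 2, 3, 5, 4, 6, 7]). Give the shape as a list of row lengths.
[6, 1]

Row-insert each entry into an empty tableau.

After inserting 1: P = [[1]].
After inserting 2: P = [[1, 2]].
After inserting 3: P = [[1, 2, 3]].
After inserting 5: P = [[1, 2, 3, 5]].
After inserting 4: P = [[1, 2, 3, 4], [5]].
After inserting 6: P = [[1, 2, 3, 4, 6], [5]].
After inserting 7: P = [[1, 2, 3, 4, 6, 7], [5]].

The final insertion tableau P = [[1, 2, 3, 4, 6, 7], [5]] has shape [6, 1].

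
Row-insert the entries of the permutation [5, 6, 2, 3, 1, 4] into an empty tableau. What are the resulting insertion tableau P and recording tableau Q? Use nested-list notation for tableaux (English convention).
P = [[1, 3, 4], [2, 6], [5]], Q = [[1, 2, 6], [3, 4], [5]]

Insert each entry of the permutation into P by Schensted row insertion, recording in Q the position of each new cell.

Insert 5: appended to row 1. P = [[5]].
Insert 6: appended to row 1. P = [[5, 6]].
Insert 2: 2 bumps 5 from row 1; 5 starts row 2. P = [[2, 6], [5]].
Insert 3: 3 bumps 6 from row 1; 6 appends to row 2. P = [[2, 3], [5, 6]].
Insert 1: 1 bumps 2 from row 1; 2 bumps 5 from row 2; 5 starts row 3. P = [[1, 3], [2, 6], [5]].
Insert 4: appended to row 1. P = [[1, 3, 4], [2, 6], [5]].

So P = [[1, 3, 4], [2, 6], [5]], Q = [[1, 2, 6], [3, 4], [5]].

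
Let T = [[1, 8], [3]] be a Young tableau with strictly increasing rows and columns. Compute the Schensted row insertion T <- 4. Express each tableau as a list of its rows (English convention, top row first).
[[1, 4], [3, 8]]

In row 1, 4 replaces 8 (the leftmost entry greater than 4); 8 is bumped to row 2. 8 is appended to row 2. The new tableau is [[1, 4], [3, 8]].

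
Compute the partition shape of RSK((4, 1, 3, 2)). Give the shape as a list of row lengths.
[2, 1, 1]

Row-insert each entry into an empty tableau.

After inserting 4: P = [[4]].
After inserting 1: P = [[1], [4]].
After inserting 3: P = [[1, 3], [4]].
After inserting 2: P = [[1, 2], [3], [4]].

The final insertion tableau P = [[1, 2], [3], [4]] has shape [2, 1, 1].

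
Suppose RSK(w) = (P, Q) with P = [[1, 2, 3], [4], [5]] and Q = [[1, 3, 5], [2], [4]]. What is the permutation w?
5 1 4 2 3

Reverse the RSK construction: for i from n down to 1, find the cell of Q containing i, remove the entry at that cell from P, and reverse-bump it up through P; the value ejected from row 1 is w(i).

Step i=5: Q has 5 at row 1, column 3; remove that cell from P, ejecting 3. So w(5) = 3. P is now [[1, 2], [4], [5]].
Step i=4: Q has 4 at row 3, column 1; remove 5 from row 3 of P and reverse-bump: 5 enters row 2 and ejects 4; 4 enters row 1 and ejects 2. So w(4) = 2. P is now [[1, 4], [5]].
Step i=3: Q has 3 at row 1, column 2; remove that cell from P, ejecting 4. So w(3) = 4. P is now [[1], [5]].
Step i=2: Q has 2 at row 2, column 1; remove 5 from row 2 of P and reverse-bump: 5 enters row 1 and ejects 1. So w(2) = 1. P is now [[5]].
Step i=1: Q has 1 at row 1, column 1; remove that cell from P, ejecting 5. So w(1) = 5. P is now [].

So w = 5 1 4 2 3.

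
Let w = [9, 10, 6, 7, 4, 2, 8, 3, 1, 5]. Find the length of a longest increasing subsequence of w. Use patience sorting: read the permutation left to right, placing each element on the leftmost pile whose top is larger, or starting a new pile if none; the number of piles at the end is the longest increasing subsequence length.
9: new pile. tops = [9]
10: new pile. tops = [9, 10]
6: onto pile 1 (replacing 9). tops = [6, 10]
7: onto pile 2 (replacing 10). tops = [6, 7]
4: onto pile 1 (replacing 6). tops = [4, 7]
2: onto pile 1 (replacing 4). tops = [2, 7]
8: new pile. tops = [2, 7, 8]
3: onto pile 2 (replacing 7). tops = [2, 3, 8]
1: onto pile 1 (replacing 2). tops = [1, 3, 8]
5: onto pile 3 (replacing 8). tops = [1, 3, 5]

3 piles, so the longest increasing subsequence has length 3.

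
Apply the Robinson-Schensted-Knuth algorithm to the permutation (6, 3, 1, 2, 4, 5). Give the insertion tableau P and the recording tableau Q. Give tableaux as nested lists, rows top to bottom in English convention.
Insert each entry of the permutation into P by Schensted row insertion, recording in Q the position of each new cell.

After inserting 6: P = [[6]].
After inserting 3: P = [[3], [6]].
After inserting 1: P = [[1], [3], [6]].
After inserting 2: P = [[1, 2], [3], [6]].
After inserting 4: P = [[1, 2, 4], [3], [6]].
After inserting 5: P = [[1, 2, 4, 5], [3], [6]].

So P = [[1, 2, 4, 5], [3], [6]], Q = [[1, 4, 5, 6], [2], [3]].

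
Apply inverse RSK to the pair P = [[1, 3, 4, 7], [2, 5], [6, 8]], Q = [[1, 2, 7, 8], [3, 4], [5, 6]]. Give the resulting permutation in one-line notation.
Reverse the RSK construction: for i from n down to 1, find the cell of Q containing i, remove the entry at that cell from P, and reverse-bump it up through P; the value ejected from row 1 is w(i).

Step i=8: Q has 8 at row 1, column 4; remove that cell from P, ejecting 7. So w(8) = 7. P is now [[1, 3, 4], [2, 5], [6, 8]].
Step i=7: Q has 7 at row 1, column 3; remove that cell from P, ejecting 4. So w(7) = 4. P is now [[1, 3], [2, 5], [6, 8]].
Step i=6: Q has 6 at row 3, column 2; remove 8 from row 3 of P and reverse-bump: 8 enters row 2 and ejects 5; 5 enters row 1 and ejects 3. So w(6) = 3. P is now [[1, 5], [2, 8], [6]].
Step i=5: Q has 5 at row 3, column 1; remove 6 from row 3 of P and reverse-bump: 6 enters row 2 and ejects 2; 2 enters row 1 and ejects 1. So w(5) = 1. P is now [[2, 5], [6, 8]].
Step i=4: Q has 4 at row 2, column 2; remove 8 from row 2 of P and reverse-bump: 8 enters row 1 and ejects 5. So w(4) = 5. P is now [[2, 8], [6]].
Step i=3: Q has 3 at row 2, column 1; remove 6 from row 2 of P and reverse-bump: 6 enters row 1 and ejects 2. So w(3) = 2. P is now [[6, 8]].
Step i=2: Q has 2 at row 1, column 2; remove that cell from P, ejecting 8. So w(2) = 8. P is now [[6]].
Step i=1: Q has 1 at row 1, column 1; remove that cell from P, ejecting 6. So w(1) = 6. P is now [].

So w = 6 8 2 5 1 3 4 7.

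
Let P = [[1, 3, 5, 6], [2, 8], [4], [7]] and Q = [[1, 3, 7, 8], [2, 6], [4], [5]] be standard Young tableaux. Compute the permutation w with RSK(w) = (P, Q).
Reverse the RSK construction: for i from n down to 1, find the cell of Q containing i, remove the entry at that cell from P, and reverse-bump it up through P; the value ejected from row 1 is w(i).

Step i=8: Q has 8 at row 1, column 4; remove that cell from P, ejecting 6. So w(8) = 6. P is now [[1, 3, 5], [2, 8], [4], [7]].
Step i=7: Q has 7 at row 1, column 3; remove that cell from P, ejecting 5. So w(7) = 5. P is now [[1, 3], [2, 8], [4], [7]].
Step i=6: Q has 6 at row 2, column 2; remove 8 from row 2 of P and reverse-bump: 8 enters row 1 and ejects 3. So w(6) = 3. P is now [[1, 8], [2], [4], [7]].
Step i=5: Q has 5 at row 4, column 1; remove 7 from row 4 of P and reverse-bump: 7 enters row 3 and ejects 4; 4 enters row 2 and ejects 2; 2 enters row 1 and ejects 1. So w(5) = 1. P is now [[2, 8], [4], [7]].
Step i=4: Q has 4 at row 3, column 1; remove 7 from row 3 of P and reverse-bump: 7 enters row 2 and ejects 4; 4 enters row 1 and ejects 2. So w(4) = 2. P is now [[4, 8], [7]].
Step i=3: Q has 3 at row 1, column 2; remove that cell from P, ejecting 8. So w(3) = 8. P is now [[4], [7]].
Step i=2: Q has 2 at row 2, column 1; remove 7 from row 2 of P and reverse-bump: 7 enters row 1 and ejects 4. So w(2) = 4. P is now [[7]].
Step i=1: Q has 1 at row 1, column 1; remove that cell from P, ejecting 7. So w(1) = 7. P is now [].

So w = 7 4 8 2 1 3 5 6.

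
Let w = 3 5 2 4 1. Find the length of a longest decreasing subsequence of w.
3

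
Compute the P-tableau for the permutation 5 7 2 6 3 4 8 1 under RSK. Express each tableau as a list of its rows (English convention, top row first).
P = [[1, 3, 4, 8], [2, 6], [5], [7]]

Insert 5: appended to row 1. P = [[5]].
Insert 7: appended to row 1. P = [[5, 7]].
Insert 2: 2 bumps 5 from row 1; 5 starts row 2. P = [[2, 7], [5]].
Insert 6: 6 bumps 7 from row 1; 7 appends to row 2. P = [[2, 6], [5, 7]].
Insert 3: 3 bumps 6 from row 1; 6 bumps 7 from row 2; 7 starts row 3. P = [[2, 3], [5, 6], [7]].
Insert 4: appended to row 1. P = [[2, 3, 4], [5, 6], [7]].
Insert 8: appended to row 1. P = [[2, 3, 4, 8], [5, 6], [7]].
Insert 1: 1 bumps 2 from row 1; 2 bumps 5 from row 2; 5 bumps 7 from row 3; 7 starts row 4. P = [[1, 3, 4, 8], [2, 6], [5], [7]].

So P = [[1, 3, 4, 8], [2, 6], [5], [7]].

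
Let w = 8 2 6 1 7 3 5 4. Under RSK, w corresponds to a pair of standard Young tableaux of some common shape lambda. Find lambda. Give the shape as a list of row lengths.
[3, 3, 1, 1]

Row-insert each entry into an empty tableau.

After inserting 8: P = [[8]].
After inserting 2: P = [[2], [8]].
After inserting 6: P = [[2, 6], [8]].
After inserting 1: P = [[1, 6], [2], [8]].
After inserting 7: P = [[1, 6, 7], [2], [8]].
After inserting 3: P = [[1, 3, 7], [2, 6], [8]].
After inserting 5: P = [[1, 3, 5], [2, 6, 7], [8]].
After inserting 4: P = [[1, 3, 4], [2, 5, 7], [6], [8]].

The final insertion tableau P = [[1, 3, 4], [2, 5, 7], [6], [8]] has shape [3, 3, 1, 1].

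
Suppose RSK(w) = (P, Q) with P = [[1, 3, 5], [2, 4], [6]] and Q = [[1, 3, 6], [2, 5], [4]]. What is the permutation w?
Reverse the RSK construction: for i from n down to 1, find the cell of Q containing i, remove the entry at that cell from P, and reverse-bump it up through P; the value ejected from row 1 is w(i).

Step i=6: Q has 6 at row 1, column 3; remove that cell from P, ejecting 5. So w(6) = 5. P is now [[1, 3], [2, 4], [6]].
Step i=5: Q has 5 at row 2, column 2; remove 4 from row 2 of P and reverse-bump: 4 enters row 1 and ejects 3. So w(5) = 3. P is now [[1, 4], [2], [6]].
Step i=4: Q has 4 at row 3, column 1; remove 6 from row 3 of P and reverse-bump: 6 enters row 2 and ejects 2; 2 enters row 1 and ejects 1. So w(4) = 1. P is now [[2, 4], [6]].
Step i=3: Q has 3 at row 1, column 2; remove that cell from P, ejecting 4. So w(3) = 4. P is now [[2], [6]].
Step i=2: Q has 2 at row 2, column 1; remove 6 from row 2 of P and reverse-bump: 6 enters row 1 and ejects 2. So w(2) = 2. P is now [[6]].
Step i=1: Q has 1 at row 1, column 1; remove that cell from P, ejecting 6. So w(1) = 6. P is now [].

So w = 6 2 4 1 3 5.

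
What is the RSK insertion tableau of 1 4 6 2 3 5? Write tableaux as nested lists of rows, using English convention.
P = [[1, 2, 3, 5], [4, 6]]

Insert 1: appended to row 1. P = [[1]].
Insert 4: appended to row 1. P = [[1, 4]].
Insert 6: appended to row 1. P = [[1, 4, 6]].
Insert 2: 2 bumps 4 from row 1; 4 starts row 2. P = [[1, 2, 6], [4]].
Insert 3: 3 bumps 6 from row 1; 6 appends to row 2. P = [[1, 2, 3], [4, 6]].
Insert 5: appended to row 1. P = [[1, 2, 3, 5], [4, 6]].

So P = [[1, 2, 3, 5], [4, 6]].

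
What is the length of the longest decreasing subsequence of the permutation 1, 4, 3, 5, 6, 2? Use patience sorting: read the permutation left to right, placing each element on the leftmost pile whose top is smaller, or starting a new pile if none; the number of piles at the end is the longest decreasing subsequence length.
3

1: new pile. tops = [1]
4: onto pile 1 (replacing 1). tops = [4]
3: new pile. tops = [4, 3]
5: onto pile 1 (replacing 4). tops = [5, 3]
6: onto pile 1 (replacing 5). tops = [6, 3]
2: new pile. tops = [6, 3, 2]

3 piles, so the longest decreasing subsequence has length 3.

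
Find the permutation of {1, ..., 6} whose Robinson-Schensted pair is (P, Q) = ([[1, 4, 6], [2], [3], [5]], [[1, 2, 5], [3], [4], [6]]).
Reverse RSK: for i = n, n-1, ..., 1, locate i in Q, remove the corresponding corner cell from P, and reverse-bump its entry up through P; the value ejected from row 1 is w(i).

So w = 3 5 4 2 6 1.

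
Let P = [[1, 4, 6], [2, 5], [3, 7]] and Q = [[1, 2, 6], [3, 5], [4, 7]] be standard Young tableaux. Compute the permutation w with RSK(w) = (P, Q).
Reverse the RSK construction: for i from n down to 1, find the cell of Q containing i, remove the entry at that cell from P, and reverse-bump it up through P; the value ejected from row 1 is w(i).

Step i=7: Q has 7 at row 3, column 2; remove 7 from row 3 of P and reverse-bump: 7 enters row 2 and ejects 5; 5 enters row 1 and ejects 4. So w(7) = 4. P is now [[1, 5, 6], [2, 7], [3]].
Step i=6: Q has 6 at row 1, column 3; remove that cell from P, ejecting 6. So w(6) = 6. P is now [[1, 5], [2, 7], [3]].
Step i=5: Q has 5 at row 2, column 2; remove 7 from row 2 of P and reverse-bump: 7 enters row 1 and ejects 5. So w(5) = 5. P is now [[1, 7], [2], [3]].
Step i=4: Q has 4 at row 3, column 1; remove 3 from row 3 of P and reverse-bump: 3 enters row 2 and ejects 2; 2 enters row 1 and ejects 1. So w(4) = 1. P is now [[2, 7], [3]].
Step i=3: Q has 3 at row 2, column 1; remove 3 from row 2 of P and reverse-bump: 3 enters row 1 and ejects 2. So w(3) = 2. P is now [[3, 7]].
Step i=2: Q has 2 at row 1, column 2; remove that cell from P, ejecting 7. So w(2) = 7. P is now [[3]].
Step i=1: Q has 1 at row 1, column 1; remove that cell from P, ejecting 3. So w(1) = 3. P is now [].

So w = 3 7 2 1 5 6 4.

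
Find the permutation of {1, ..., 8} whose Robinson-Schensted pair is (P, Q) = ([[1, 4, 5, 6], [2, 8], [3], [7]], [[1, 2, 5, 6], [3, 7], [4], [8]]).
3 7 4 2 5 8 6 1

Reverse the RSK construction: for i from n down to 1, find the cell of Q containing i, remove the entry at that cell from P, and reverse-bump it up through P; the value ejected from row 1 is w(i).

Step i=8: Q has 8 at row 4, column 1; remove 7 from row 4 of P and reverse-bump: 7 enters row 3 and ejects 3; 3 enters row 2 and ejects 2; 2 enters row 1 and ejects 1. So w(8) = 1. P is now [[2, 4, 5, 6], [3, 8], [7]].
Step i=7: Q has 7 at row 2, column 2; remove 8 from row 2 of P and reverse-bump: 8 enters row 1 and ejects 6. So w(7) = 6. P is now [[2, 4, 5, 8], [3], [7]].
Step i=6: Q has 6 at row 1, column 4; remove that cell from P, ejecting 8. So w(6) = 8. P is now [[2, 4, 5], [3], [7]].
Step i=5: Q has 5 at row 1, column 3; remove that cell from P, ejecting 5. So w(5) = 5. P is now [[2, 4], [3], [7]].
Step i=4: Q has 4 at row 3, column 1; remove 7 from row 3 of P and reverse-bump: 7 enters row 2 and ejects 3; 3 enters row 1 and ejects 2. So w(4) = 2. P is now [[3, 4], [7]].
Step i=3: Q has 3 at row 2, column 1; remove 7 from row 2 of P and reverse-bump: 7 enters row 1 and ejects 4. So w(3) = 4. P is now [[3, 7]].
Step i=2: Q has 2 at row 1, column 2; remove that cell from P, ejecting 7. So w(2) = 7. P is now [[3]].
Step i=1: Q has 1 at row 1, column 1; remove that cell from P, ejecting 3. So w(1) = 3. P is now [].

So w = 3 7 4 2 5 8 6 1.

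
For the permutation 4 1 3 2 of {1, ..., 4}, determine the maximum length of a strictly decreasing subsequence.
3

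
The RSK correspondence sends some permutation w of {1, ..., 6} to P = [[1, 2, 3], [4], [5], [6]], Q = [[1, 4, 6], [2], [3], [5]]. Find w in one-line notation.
6 5 1 4 2 3

Reverse the RSK construction: for i from n down to 1, find the cell of Q containing i, remove the entry at that cell from P, and reverse-bump it up through P; the value ejected from row 1 is w(i).

Step i=6: Q has 6 at row 1, column 3; remove that cell from P, ejecting 3. So w(6) = 3. P is now [[1, 2], [4], [5], [6]].
Step i=5: Q has 5 at row 4, column 1; remove 6 from row 4 of P and reverse-bump: 6 enters row 3 and ejects 5; 5 enters row 2 and ejects 4; 4 enters row 1 and ejects 2. So w(5) = 2. P is now [[1, 4], [5], [6]].
Step i=4: Q has 4 at row 1, column 2; remove that cell from P, ejecting 4. So w(4) = 4. P is now [[1], [5], [6]].
Step i=3: Q has 3 at row 3, column 1; remove 6 from row 3 of P and reverse-bump: 6 enters row 2 and ejects 5; 5 enters row 1 and ejects 1. So w(3) = 1. P is now [[5], [6]].
Step i=2: Q has 2 at row 2, column 1; remove 6 from row 2 of P and reverse-bump: 6 enters row 1 and ejects 5. So w(2) = 5. P is now [[6]].
Step i=1: Q has 1 at row 1, column 1; remove that cell from P, ejecting 6. So w(1) = 6. P is now [].

So w = 6 5 1 4 2 3.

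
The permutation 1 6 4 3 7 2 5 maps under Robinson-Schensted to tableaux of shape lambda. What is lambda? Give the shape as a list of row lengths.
[3, 2, 1, 1]

Row-insert each entry into an empty tableau.

After inserting 1: P = [[1]].
After inserting 6: P = [[1, 6]].
After inserting 4: P = [[1, 4], [6]].
After inserting 3: P = [[1, 3], [4], [6]].
After inserting 7: P = [[1, 3, 7], [4], [6]].
After inserting 2: P = [[1, 2, 7], [3], [4], [6]].
After inserting 5: P = [[1, 2, 5], [3, 7], [4], [6]].

The final insertion tableau P = [[1, 2, 5], [3, 7], [4], [6]] has shape [3, 2, 1, 1].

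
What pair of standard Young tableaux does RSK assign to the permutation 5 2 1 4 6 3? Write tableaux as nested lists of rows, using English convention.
Insert each entry of the permutation into P by Schensted row insertion, recording in Q the position of each new cell.

Insert 5: appended to row 1. P = [[5]], Q = [[1]].
Insert 2: 2 bumps 5 from row 1; 5 starts row 2. P = [[2], [5]], Q = [[1], [2]].
Insert 1: 1 bumps 2 from row 1; 2 bumps 5 from row 2; 5 starts row 3. P = [[1], [2], [5]], Q = [[1], [2], [3]].
Insert 4: appended to row 1. P = [[1, 4], [2], [5]], Q = [[1, 4], [2], [3]].
Insert 6: appended to row 1. P = [[1, 4, 6], [2], [5]], Q = [[1, 4, 5], [2], [3]].
Insert 3: 3 bumps 4 from row 1; 4 appends to row 2. P = [[1, 3, 6], [2, 4], [5]], Q = [[1, 4, 5], [2, 6], [3]].

So P = [[1, 3, 6], [2, 4], [5]], Q = [[1, 4, 5], [2, 6], [3]].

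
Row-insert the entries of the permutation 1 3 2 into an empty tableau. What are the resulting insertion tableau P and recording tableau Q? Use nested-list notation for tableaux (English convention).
P = [[1, 2], [3]], Q = [[1, 2], [3]]

Insert each entry of the permutation into P by Schensted row insertion, recording in Q the position of each new cell.

Insert 1: appended to row 1. P = [[1]].
Insert 3: appended to row 1. P = [[1, 3]].
Insert 2: 2 bumps 3 from row 1; 3 starts row 2. P = [[1, 2], [3]].

So P = [[1, 2], [3]], Q = [[1, 2], [3]].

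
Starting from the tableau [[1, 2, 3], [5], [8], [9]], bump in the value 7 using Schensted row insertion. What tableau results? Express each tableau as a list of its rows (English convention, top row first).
[[1, 2, 3, 7], [5], [8], [9]]

7 is larger than every entry of row 1, so it is appended to row 1. The new tableau is [[1, 2, 3, 7], [5], [8], [9]].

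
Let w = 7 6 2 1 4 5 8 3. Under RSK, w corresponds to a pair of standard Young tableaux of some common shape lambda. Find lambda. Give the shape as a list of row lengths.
[4, 2, 1, 1]

Row-insert each entry into an empty tableau.

After inserting 7: P = [[7]].
After inserting 6: P = [[6], [7]].
After inserting 2: P = [[2], [6], [7]].
After inserting 1: P = [[1], [2], [6], [7]].
After inserting 4: P = [[1, 4], [2], [6], [7]].
After inserting 5: P = [[1, 4, 5], [2], [6], [7]].
After inserting 8: P = [[1, 4, 5, 8], [2], [6], [7]].
After inserting 3: P = [[1, 3, 5, 8], [2, 4], [6], [7]].

The final insertion tableau P = [[1, 3, 5, 8], [2, 4], [6], [7]] has shape [4, 2, 1, 1].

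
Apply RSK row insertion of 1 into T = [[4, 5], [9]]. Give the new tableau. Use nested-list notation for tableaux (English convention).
In row 1, 1 replaces 4 (the leftmost entry greater than 1); 4 is bumped to row 2. In row 2, 4 replaces 9 (the leftmost entry greater than 4); 9 is bumped to row 3. 9 starts a new row 3. The new tableau is [[1, 5], [4], [9]].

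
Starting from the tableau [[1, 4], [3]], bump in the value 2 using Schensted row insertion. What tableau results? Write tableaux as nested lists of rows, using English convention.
[[1, 2], [3, 4]]

In row 1, 2 replaces 4 (the leftmost entry greater than 2); 4 is bumped to row 2. 4 is appended to row 2. The new tableau is [[1, 2], [3, 4]].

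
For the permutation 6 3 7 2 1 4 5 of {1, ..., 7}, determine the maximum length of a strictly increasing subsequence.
3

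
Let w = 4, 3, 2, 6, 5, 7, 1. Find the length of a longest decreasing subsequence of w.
4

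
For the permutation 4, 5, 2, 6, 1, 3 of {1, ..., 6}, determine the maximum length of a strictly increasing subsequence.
3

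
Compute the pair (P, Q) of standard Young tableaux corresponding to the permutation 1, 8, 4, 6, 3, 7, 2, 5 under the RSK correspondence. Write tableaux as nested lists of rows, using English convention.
P = [[1, 2, 5, 7], [3, 6], [4], [8]], Q = [[1, 2, 4, 6], [3, 8], [5], [7]]

Insert each entry of the permutation into P by Schensted row insertion, recording in Q the position of each new cell.

After inserting 1: P = [[1]].
After inserting 8: P = [[1, 8]].
After inserting 4: P = [[1, 4], [8]].
After inserting 6: P = [[1, 4, 6], [8]].
After inserting 3: P = [[1, 3, 6], [4], [8]].
After inserting 7: P = [[1, 3, 6, 7], [4], [8]].
After inserting 2: P = [[1, 2, 6, 7], [3], [4], [8]].
After inserting 5: P = [[1, 2, 5, 7], [3, 6], [4], [8]].

So P = [[1, 2, 5, 7], [3, 6], [4], [8]], Q = [[1, 2, 4, 6], [3, 8], [5], [7]].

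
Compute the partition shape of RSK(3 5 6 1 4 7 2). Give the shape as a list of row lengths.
RSK row insertion gives P = [[1, 2, 6, 7], [3, 4], [5]], which has shape [4, 2, 1].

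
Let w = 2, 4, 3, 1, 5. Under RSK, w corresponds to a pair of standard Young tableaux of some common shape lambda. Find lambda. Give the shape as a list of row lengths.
Row-insert each entry into an empty tableau.

After inserting 2: P = [[2]].
After inserting 4: P = [[2, 4]].
After inserting 3: P = [[2, 3], [4]].
After inserting 1: P = [[1, 3], [2], [4]].
After inserting 5: P = [[1, 3, 5], [2], [4]].

The final insertion tableau P = [[1, 3, 5], [2], [4]] has shape [3, 1, 1].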